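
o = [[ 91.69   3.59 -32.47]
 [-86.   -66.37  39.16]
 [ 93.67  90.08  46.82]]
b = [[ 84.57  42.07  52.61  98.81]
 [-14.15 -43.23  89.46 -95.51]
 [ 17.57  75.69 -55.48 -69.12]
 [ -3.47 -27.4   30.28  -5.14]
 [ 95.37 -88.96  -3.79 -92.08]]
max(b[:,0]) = 95.37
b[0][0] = 84.57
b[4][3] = -92.08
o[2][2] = 46.82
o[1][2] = 39.16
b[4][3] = -92.08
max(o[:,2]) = 46.82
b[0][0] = 84.57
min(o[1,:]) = -86.0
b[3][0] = -3.47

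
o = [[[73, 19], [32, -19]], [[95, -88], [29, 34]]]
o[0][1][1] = -19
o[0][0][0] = 73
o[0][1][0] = 32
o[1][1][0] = 29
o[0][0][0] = 73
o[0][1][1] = -19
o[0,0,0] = 73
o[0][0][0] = 73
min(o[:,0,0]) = 73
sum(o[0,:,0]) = 105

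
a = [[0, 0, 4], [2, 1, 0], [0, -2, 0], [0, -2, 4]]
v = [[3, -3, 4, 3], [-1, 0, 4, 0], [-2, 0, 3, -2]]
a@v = [[-8, 0, 12, -8], [5, -6, 12, 6], [2, 0, -8, 0], [-6, 0, 4, -8]]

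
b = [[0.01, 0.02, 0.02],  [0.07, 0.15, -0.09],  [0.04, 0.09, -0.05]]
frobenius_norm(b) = 0.22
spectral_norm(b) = 0.22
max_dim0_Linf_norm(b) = 0.15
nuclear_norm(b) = 0.25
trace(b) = 0.11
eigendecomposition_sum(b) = [[(0.02+0j), 0.04+0.00j, -0.02-0.00j],[(0.07+0j), (0.14+0j), -0.07-0.00j],[(0.04+0j), (0.08+0j), (-0.04-0j)]] + [[(-0+0j), (-0.01-0.01j), 0.02+0.01j],[0.00-0.00j, 0.01+0.00j, -0.01-0.00j],[-0.00-0.00j, 0.00-0.00j, (-0+0.01j)]] + [[-0.00-0.00j, -0.01+0.01j, 0.02-0.01j], [0j, (0.01-0j), (-0.01+0j)], [(-0+0j), 0.00+0.00j, (-0-0.01j)]]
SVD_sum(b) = [[0.00, 0.01, -0.00], [0.07, 0.15, -0.09], [0.04, 0.09, -0.05]] + [[0.01, 0.01, 0.02],[-0.0, -0.00, -0.0],[0.0, 0.0, 0.0]] + [[0.0, -0.00, -0.0], [0.00, -0.00, -0.00], [-0.0, 0.0, 0.00]]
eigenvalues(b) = [(0.12+0j), (-0+0.01j), (-0-0.01j)]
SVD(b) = [[-0.05, 0.99, -0.09], [-0.86, -0.09, -0.50], [-0.51, 0.06, 0.86]] @ diag([0.2186273467838235, 0.028274835379994246, 0.001617690483377645]) @ [[-0.37, -0.80, 0.47], [0.21, 0.41, 0.88], [-0.9, 0.43, 0.02]]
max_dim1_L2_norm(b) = 0.19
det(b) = 0.00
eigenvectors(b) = [[(0.25+0j), 0.84+0.00j, (0.84-0j)], [(0.82+0j), (-0.45+0.12j), (-0.45-0.12j)], [(0.51+0j), (-0.1+0.25j), -0.10-0.25j]]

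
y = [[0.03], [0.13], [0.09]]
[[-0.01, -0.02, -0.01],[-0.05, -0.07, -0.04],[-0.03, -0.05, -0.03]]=y @ [[-0.38,  -0.51,  -0.3]]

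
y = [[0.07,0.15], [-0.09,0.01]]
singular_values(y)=[0.17, 0.08]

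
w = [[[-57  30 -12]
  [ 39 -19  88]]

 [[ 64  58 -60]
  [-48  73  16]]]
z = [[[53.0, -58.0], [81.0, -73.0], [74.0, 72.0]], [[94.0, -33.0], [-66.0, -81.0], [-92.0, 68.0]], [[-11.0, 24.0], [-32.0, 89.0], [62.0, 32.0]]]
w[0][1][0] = 39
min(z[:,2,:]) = -92.0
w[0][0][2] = -12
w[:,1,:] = [[39, -19, 88], [-48, 73, 16]]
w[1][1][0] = -48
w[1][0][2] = -60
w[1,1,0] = -48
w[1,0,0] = 64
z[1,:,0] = [94.0, -66.0, -92.0]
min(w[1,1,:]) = -48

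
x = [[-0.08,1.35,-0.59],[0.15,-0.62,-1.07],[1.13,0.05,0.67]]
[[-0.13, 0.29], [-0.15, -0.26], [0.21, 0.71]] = x @ [[0.09, 0.53], [-0.02, 0.31], [0.16, 0.14]]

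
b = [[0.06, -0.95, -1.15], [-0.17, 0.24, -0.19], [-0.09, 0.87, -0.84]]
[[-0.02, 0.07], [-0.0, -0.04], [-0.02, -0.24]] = b@[[-0.01, -0.15], [-0.00, -0.2], [0.02, 0.10]]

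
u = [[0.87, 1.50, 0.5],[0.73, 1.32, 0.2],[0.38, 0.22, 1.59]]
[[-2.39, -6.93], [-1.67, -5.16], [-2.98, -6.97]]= u @ [[3.04, 0.32], [-2.61, -3.48], [-2.24, -3.98]]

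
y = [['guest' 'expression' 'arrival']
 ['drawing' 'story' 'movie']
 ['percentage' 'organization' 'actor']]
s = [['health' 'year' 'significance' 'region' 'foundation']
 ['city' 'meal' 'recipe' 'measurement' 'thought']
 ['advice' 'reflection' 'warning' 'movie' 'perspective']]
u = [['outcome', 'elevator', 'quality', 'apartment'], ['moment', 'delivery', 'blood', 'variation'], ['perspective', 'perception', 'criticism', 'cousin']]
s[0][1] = 'year'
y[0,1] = 'expression'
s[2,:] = ['advice', 'reflection', 'warning', 'movie', 'perspective']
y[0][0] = 'guest'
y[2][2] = 'actor'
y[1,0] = 'drawing'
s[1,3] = 'measurement'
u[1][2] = 'blood'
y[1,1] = 'story'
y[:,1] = ['expression', 'story', 'organization']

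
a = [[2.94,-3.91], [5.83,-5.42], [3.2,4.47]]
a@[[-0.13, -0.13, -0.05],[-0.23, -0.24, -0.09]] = [[0.52, 0.56, 0.2], [0.49, 0.54, 0.20], [-1.44, -1.49, -0.56]]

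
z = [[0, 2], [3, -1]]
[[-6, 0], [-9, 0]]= z @ [[-4, 0], [-3, 0]]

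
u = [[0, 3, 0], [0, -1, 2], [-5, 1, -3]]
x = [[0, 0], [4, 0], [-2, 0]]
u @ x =[[12, 0], [-8, 0], [10, 0]]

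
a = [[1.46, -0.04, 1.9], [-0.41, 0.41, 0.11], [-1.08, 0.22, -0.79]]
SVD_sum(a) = [[1.59, -0.15, 1.77], [-0.15, 0.01, -0.16], [-0.88, 0.08, -0.98]] + [[-0.11, 0.14, 0.12], [-0.29, 0.35, 0.29], [-0.16, 0.19, 0.16]] + [[-0.02, -0.03, 0.01], [0.03, 0.04, -0.02], [-0.04, -0.06, 0.03]]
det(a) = 0.18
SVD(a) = [[-0.87, -0.33, 0.36],[0.08, -0.83, -0.55],[0.48, -0.45, 0.75]] @ diag([2.736574390841844, 0.6569632480609119, 0.09979926896448485]) @ [[-0.67, 0.06, -0.74], [0.54, -0.65, -0.54], [-0.52, -0.76, 0.40]]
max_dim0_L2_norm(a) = 2.06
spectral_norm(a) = 2.74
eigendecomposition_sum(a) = [[0.76+0.33j, (-0.06-0.22j), (1-0.22j)], [-0.15+0.42j, 0.12-0.04j, 0.16+0.53j], [-0.56+0.18j, 0.14+0.09j, (-0.42+0.59j)]] + [[(0.76-0.33j),(-0.06+0.22j),(1+0.22j)], [(-0.15-0.42j),0.12+0.04j,0.16-0.53j], [-0.56-0.18j,0.14-0.09j,-0.42-0.59j]] + [[(-0.05-0j), 0.08+0.00j, -0.10-0.00j], [(-0.12-0j), 0.18+0.00j, (-0.2-0j)], [0.03+0.00j, (-0.05-0j), 0.06+0.00j]]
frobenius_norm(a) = 2.82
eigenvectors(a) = [[(-0.75+0j),-0.75-0.00j,-0.41+0.00j], [(-0.03-0.4j),(-0.03+0.4j),-0.88+0.00j], [0.40-0.35j,(0.4+0.35j),(0.26+0j)]]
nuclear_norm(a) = 3.49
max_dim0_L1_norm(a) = 2.95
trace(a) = 1.08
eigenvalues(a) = [(0.45+0.88j), (0.45-0.88j), (0.19+0j)]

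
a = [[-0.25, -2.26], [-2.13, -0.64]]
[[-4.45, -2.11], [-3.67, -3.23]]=a @ [[1.17, 1.28], [1.84, 0.79]]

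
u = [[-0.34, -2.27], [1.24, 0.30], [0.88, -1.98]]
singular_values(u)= [3.04, 1.54]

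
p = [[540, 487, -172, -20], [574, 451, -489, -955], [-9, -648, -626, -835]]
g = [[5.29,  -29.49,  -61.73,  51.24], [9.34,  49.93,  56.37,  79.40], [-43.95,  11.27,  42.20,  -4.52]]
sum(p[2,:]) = -2118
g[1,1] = 49.93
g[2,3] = -4.52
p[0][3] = -20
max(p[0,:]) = 540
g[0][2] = -61.73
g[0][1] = -29.49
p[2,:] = [-9, -648, -626, -835]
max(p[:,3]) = -20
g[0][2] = -61.73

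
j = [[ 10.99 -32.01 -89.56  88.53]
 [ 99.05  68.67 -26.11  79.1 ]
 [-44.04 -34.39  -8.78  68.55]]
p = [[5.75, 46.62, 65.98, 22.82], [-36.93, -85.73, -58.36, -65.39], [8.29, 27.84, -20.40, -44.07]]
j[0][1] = -32.01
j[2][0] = -44.04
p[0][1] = 46.62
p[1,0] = -36.93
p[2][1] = 27.84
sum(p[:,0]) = -22.89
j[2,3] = 68.55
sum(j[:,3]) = 236.18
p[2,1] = 27.84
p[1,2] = -58.36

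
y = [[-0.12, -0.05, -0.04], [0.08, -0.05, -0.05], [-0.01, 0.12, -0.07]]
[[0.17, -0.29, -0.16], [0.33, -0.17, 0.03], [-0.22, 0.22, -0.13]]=y @ [[0.66,  0.69,  1.02], [-3.12,  2.82,  -0.25], [-2.34,  1.66,  1.28]]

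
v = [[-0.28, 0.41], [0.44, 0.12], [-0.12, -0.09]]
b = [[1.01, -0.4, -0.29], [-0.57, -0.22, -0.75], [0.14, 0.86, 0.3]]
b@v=[[-0.42, 0.39], [0.15, -0.19], [0.30, 0.13]]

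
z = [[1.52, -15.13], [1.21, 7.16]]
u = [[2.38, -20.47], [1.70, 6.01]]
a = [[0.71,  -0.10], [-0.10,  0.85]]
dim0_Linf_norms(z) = [1.52, 15.13]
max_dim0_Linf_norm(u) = 20.47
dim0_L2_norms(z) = [1.94, 16.74]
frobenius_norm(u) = 21.53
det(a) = 0.59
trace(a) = 1.56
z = a @ u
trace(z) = 8.68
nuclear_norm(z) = 18.50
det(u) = 49.10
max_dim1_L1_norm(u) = 22.85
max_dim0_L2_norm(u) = 21.33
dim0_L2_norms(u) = [2.92, 21.33]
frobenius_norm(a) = 1.12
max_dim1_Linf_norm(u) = 20.47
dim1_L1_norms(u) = [22.85, 7.71]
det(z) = 29.19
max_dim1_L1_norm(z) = 16.65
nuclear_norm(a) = 1.56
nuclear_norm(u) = 23.70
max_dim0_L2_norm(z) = 16.74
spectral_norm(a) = 0.90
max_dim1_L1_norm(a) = 0.95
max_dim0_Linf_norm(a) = 0.85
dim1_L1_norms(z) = [16.65, 8.37]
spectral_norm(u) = 21.41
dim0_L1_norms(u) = [4.08, 26.48]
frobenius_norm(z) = 16.85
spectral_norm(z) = 16.76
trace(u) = 8.39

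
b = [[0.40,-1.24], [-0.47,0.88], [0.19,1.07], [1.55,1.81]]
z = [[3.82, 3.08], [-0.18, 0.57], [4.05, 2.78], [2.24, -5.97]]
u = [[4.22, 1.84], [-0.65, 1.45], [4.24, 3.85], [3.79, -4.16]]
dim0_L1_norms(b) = [2.61, 5.0]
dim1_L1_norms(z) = [6.9, 0.75, 6.83, 8.21]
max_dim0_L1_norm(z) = 12.4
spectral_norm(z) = 7.58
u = z + b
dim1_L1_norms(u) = [6.06, 2.1, 8.09, 7.95]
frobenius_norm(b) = 3.09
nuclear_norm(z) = 13.22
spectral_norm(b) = 2.77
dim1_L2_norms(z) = [4.91, 0.6, 4.91, 6.38]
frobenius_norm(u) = 9.39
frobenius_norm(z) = 9.45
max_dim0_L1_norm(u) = 12.9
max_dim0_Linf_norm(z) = 5.97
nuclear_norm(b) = 4.15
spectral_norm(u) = 7.34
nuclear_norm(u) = 13.20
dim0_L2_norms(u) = [7.11, 6.13]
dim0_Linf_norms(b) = [1.55, 1.81]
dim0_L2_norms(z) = [6.0, 7.29]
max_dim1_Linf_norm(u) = 4.24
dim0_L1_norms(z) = [10.29, 12.4]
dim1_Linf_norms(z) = [3.82, 0.57, 4.05, 5.97]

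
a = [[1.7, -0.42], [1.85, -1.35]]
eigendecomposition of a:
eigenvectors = [[0.83, 0.15], [0.56, 0.99]]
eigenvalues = [1.42, -1.07]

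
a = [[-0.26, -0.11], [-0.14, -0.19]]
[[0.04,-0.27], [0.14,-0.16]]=a @[[0.25, 0.97],[-0.93, 0.12]]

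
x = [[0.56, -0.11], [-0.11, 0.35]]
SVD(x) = [[-0.92, 0.39], [0.39, 0.92]] @ diag([0.6070690632574555, 0.30293093674254457]) @ [[-0.92, 0.39], [0.39, 0.92]]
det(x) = 0.18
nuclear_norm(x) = 0.91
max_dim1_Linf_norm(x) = 0.56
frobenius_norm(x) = 0.68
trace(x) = 0.91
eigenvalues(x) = [0.61, 0.3]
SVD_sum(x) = [[0.51, -0.22],[-0.22, 0.09]] + [[0.05, 0.11], [0.11, 0.26]]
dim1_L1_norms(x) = [0.67, 0.46]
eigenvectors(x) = [[0.92, 0.39], [-0.39, 0.92]]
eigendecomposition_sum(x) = [[0.51, -0.22], [-0.22, 0.09]] + [[0.05, 0.11], [0.11, 0.26]]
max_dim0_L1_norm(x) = 0.67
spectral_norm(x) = 0.61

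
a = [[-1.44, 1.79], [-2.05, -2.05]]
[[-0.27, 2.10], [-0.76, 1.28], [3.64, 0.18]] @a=[[-3.92, -4.79], [-1.53, -3.98], [-5.61, 6.15]]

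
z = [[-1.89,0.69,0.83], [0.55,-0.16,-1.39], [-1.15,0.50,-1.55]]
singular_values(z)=[2.49, 2.19, 0.0]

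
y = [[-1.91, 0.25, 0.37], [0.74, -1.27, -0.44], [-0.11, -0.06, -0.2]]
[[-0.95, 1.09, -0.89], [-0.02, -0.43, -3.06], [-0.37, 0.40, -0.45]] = y@[[0.77, -0.84, 0.99], [-0.03, 0.43, 2.68], [1.42, -1.68, 0.89]]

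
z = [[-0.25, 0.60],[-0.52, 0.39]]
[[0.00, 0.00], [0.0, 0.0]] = z@[[0.00, 0.0], [-0.0, -0.0]]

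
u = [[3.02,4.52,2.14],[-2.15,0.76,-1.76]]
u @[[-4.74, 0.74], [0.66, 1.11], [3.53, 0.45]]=[[-3.78, 8.22],[4.48, -1.54]]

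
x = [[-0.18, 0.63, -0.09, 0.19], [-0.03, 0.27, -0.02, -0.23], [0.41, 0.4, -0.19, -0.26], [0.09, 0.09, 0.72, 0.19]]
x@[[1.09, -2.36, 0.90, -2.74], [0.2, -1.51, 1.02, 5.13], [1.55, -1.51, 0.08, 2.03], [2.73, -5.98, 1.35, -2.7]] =[[0.31,-1.53,0.73,3.03], [-0.64,1.07,-0.06,2.05], [-0.48,0.27,0.41,1.24], [1.75,-2.57,0.49,1.16]]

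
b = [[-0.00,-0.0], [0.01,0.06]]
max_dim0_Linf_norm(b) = 0.06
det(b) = 0.00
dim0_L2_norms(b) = [0.01, 0.06]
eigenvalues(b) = [0.06, -0.0]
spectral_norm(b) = 0.06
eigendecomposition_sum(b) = [[0.0, 0.00], [0.01, 0.06]] + [[-0.0, -0.00], [0.0, -0.00]]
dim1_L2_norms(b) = [0.0, 0.06]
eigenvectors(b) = [[0.00, 0.99], [1.0, -0.16]]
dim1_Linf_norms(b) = [0.0, 0.06]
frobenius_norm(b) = 0.06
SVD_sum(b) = [[0.00, 0.00], [0.01, 0.06]] + [[-0.00,0.0], [0.00,0.00]]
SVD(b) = [[0.00,1.0], [1.0,0.00]] @ diag([0.0608276253029822, 0.0]) @ [[0.16, 0.99], [-0.99, 0.16]]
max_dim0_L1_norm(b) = 0.06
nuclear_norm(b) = 0.06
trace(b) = 0.06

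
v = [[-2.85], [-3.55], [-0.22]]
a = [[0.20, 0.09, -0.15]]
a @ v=[[-0.86]]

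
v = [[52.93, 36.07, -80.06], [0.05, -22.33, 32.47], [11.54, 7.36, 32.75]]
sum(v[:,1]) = 21.1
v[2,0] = 11.54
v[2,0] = 11.54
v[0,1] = 36.07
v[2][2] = 32.75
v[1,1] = -22.33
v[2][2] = 32.75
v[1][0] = 0.05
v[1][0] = 0.05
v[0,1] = 36.07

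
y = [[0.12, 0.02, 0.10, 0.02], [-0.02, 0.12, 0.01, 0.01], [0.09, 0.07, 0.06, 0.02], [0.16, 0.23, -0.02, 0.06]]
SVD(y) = [[-0.31, 0.78, -0.20, -0.51], [-0.25, -0.44, -0.84, -0.19], [-0.36, 0.33, -0.25, 0.83], [-0.85, -0.29, 0.43, -0.11]] @ diag([0.3331348735941893, 0.15438113789341817, 0.06988216696413639, 0.0020255859679407687]) @ [[-0.6, -0.77, -0.11, -0.20], [0.55, -0.53, 0.64, 0.0], [0.55, -0.35, -0.75, 0.12], [0.19, 0.12, -0.07, -0.97]]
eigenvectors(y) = [[0.24, -0.1, 0.65, -0.76], [0.12, -0.11, -0.03, 0.55], [-0.15, -0.08, 0.46, -0.32], [-0.95, 0.99, 0.6, 0.14]]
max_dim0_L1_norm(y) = 0.44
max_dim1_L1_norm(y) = 0.47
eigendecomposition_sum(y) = [[-0.01, -0.00, 0.01, -0.00],[-0.00, -0.00, 0.0, -0.00],[0.0, 0.00, -0.01, 0.0],[0.02, 0.01, -0.04, 0.00]] + [[-0.00, 0.00, 0.01, -0.0], [-0.0, 0.0, 0.01, -0.00], [-0.00, 0.00, 0.00, -0.0], [0.03, -0.00, -0.06, 0.02]] + [[0.12, 0.20, 0.09, 0.04],[-0.00, -0.01, -0.0, -0.0],[0.08, 0.14, 0.06, 0.03],[0.11, 0.19, 0.08, 0.04]] + [[0.01, -0.18, -0.00, -0.02], [-0.01, 0.13, 0.0, 0.01], [0.01, -0.08, -0.0, -0.01], [-0.0, 0.03, 0.00, 0.0]]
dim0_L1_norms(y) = [0.39, 0.44, 0.19, 0.11]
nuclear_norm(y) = 0.56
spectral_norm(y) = 0.33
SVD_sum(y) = [[0.06,  0.08,  0.01,  0.02], [0.05,  0.06,  0.01,  0.02], [0.07,  0.09,  0.01,  0.02], [0.17,  0.22,  0.03,  0.06]] + [[0.07, -0.06, 0.08, 0.0], [-0.04, 0.04, -0.04, -0.0], [0.03, -0.03, 0.03, 0.0], [-0.03, 0.02, -0.03, -0.0]] + [[-0.01, 0.00, 0.01, -0.00], [-0.03, 0.02, 0.04, -0.01], [-0.01, 0.01, 0.01, -0.00], [0.02, -0.01, -0.02, 0.00]] + [[-0.00, -0.00, 0.0, 0.0], [-0.0, -0.0, 0.0, 0.00], [0.0, 0.00, -0.0, -0.00], [-0.00, -0.0, 0.0, 0.00]]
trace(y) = 0.36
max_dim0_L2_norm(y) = 0.27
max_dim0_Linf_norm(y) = 0.23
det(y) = -0.00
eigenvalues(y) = [-0.01, 0.02, 0.21, 0.14]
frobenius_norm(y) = 0.37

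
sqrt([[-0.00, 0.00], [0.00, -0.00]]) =[[-0.00, 0.00], [0.00, -0.00]]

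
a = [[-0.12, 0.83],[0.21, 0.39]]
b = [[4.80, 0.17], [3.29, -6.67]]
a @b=[[2.15, -5.56], [2.29, -2.57]]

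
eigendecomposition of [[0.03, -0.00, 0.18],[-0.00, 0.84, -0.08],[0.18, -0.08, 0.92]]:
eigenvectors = [[-0.98, -0.16, 0.1], [0.02, 0.45, 0.89], [0.19, -0.88, 0.44]]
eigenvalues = [-0.01, 0.99, 0.8]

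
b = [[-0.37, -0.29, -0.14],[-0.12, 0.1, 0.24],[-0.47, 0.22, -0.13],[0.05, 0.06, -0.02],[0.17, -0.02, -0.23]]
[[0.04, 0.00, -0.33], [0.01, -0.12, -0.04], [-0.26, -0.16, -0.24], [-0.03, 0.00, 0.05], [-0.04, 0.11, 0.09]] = b @ [[0.19, 0.29, 0.64], [-0.55, -0.26, 0.31], [0.37, -0.26, 0.04]]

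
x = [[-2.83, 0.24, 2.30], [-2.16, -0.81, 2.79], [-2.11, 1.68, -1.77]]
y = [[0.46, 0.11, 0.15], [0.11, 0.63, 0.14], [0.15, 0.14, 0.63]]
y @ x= [[-1.86,0.27,1.10], [-1.97,-0.25,1.76], [-2.06,0.98,-0.38]]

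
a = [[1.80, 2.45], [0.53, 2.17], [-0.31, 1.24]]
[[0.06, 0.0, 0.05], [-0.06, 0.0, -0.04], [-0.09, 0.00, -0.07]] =a@[[0.1,-0.0,0.08], [-0.05,0.0,-0.04]]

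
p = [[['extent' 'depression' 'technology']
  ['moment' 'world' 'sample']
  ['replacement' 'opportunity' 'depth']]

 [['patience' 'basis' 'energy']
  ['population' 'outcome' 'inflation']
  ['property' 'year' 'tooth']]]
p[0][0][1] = 'depression'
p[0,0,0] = 'extent'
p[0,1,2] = 'sample'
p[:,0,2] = ['technology', 'energy']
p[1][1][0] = 'population'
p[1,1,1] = 'outcome'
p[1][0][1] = 'basis'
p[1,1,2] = 'inflation'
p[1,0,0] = 'patience'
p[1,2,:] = ['property', 'year', 'tooth']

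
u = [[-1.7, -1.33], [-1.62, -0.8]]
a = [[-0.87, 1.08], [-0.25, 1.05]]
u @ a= [[1.81, -3.23],[1.61, -2.59]]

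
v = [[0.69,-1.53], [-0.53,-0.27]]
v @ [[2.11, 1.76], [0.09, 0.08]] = [[1.32, 1.09], [-1.14, -0.95]]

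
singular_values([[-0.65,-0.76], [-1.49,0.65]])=[1.66, 0.93]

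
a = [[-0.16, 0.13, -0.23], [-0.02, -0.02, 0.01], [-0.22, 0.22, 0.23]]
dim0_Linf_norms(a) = [0.22, 0.22, 0.23]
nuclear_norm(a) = 0.72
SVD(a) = [[-0.19, -0.98, 0.02], [-0.01, 0.02, 1.00], [-0.98, 0.19, -0.02]] @ diag([0.3896551828581905, 0.30551857354932177, 0.028761774773781865]) @ [[0.63, -0.62, -0.47], [0.38, -0.28, 0.88], [-0.68, -0.73, 0.05]]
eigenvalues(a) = [0.34, -0.25, -0.04]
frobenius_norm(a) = 0.50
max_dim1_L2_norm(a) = 0.39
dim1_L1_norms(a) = [0.52, 0.05, 0.67]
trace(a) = 0.05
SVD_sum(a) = [[-0.05,0.05,0.03], [-0.00,0.00,0.0], [-0.24,0.24,0.18]] + [[-0.11, 0.08, -0.26],[0.00, -0.0, 0.01],[0.02, -0.02, 0.05]] + [[-0.0, -0.00, 0.00], [-0.02, -0.02, 0.0], [0.0, 0.00, -0.00]]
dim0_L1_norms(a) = [0.4, 0.37, 0.47]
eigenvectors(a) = [[-0.41,0.92,-0.72], [0.05,0.06,-0.7], [0.91,0.39,-0.02]]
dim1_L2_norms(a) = [0.31, 0.03, 0.39]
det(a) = 0.00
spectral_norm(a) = 0.39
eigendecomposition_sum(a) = [[0.06,  -0.06,  -0.12],[-0.01,  0.01,  0.01],[-0.13,  0.12,  0.28]] + [[-0.22, 0.23, -0.11], [-0.01, 0.02, -0.01], [-0.09, 0.1, -0.05]] + [[0.0, -0.04, 0.0], [0.00, -0.04, 0.00], [0.0, -0.0, 0.0]]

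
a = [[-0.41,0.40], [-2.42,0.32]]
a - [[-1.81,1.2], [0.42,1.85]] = [[1.4, -0.80], [-2.84, -1.53]]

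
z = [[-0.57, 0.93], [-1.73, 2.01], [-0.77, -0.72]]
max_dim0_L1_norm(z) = 3.66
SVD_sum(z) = [[-0.68, 0.84],[-1.66, 2.07],[0.05, -0.06]] + [[0.11, 0.09], [-0.07, -0.06], [-0.82, -0.66]]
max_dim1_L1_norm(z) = 3.74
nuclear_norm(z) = 3.93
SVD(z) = [[-0.38, -0.13], [-0.93, 0.08], [0.03, 0.99]] @ diag([2.8638986593514604, 1.0640415729495294]) @ [[0.63, -0.78], [-0.78, -0.63]]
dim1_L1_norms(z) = [1.5, 3.74, 1.49]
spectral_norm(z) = 2.86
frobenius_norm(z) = 3.06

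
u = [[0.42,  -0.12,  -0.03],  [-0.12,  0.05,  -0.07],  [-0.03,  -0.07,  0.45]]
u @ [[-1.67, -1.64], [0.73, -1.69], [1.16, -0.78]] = [[-0.82, -0.46], [0.16, 0.17], [0.52, -0.18]]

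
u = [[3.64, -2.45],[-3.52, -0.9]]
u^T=[[3.64, -3.52], [-2.45, -0.90]]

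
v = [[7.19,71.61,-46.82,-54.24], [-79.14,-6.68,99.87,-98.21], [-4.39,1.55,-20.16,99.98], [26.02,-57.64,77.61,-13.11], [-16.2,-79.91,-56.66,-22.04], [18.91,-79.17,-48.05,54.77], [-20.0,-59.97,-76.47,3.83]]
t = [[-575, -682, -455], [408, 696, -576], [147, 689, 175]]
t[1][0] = 408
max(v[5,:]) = 54.77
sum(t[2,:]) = 1011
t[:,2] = [-455, -576, 175]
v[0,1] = 71.61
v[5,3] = 54.77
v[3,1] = -57.64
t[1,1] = 696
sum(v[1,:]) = -84.15999999999998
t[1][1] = 696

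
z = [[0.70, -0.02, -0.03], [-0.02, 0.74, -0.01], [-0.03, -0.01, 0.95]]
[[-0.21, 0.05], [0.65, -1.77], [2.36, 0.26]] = z@[[-0.17, 0.02], [0.91, -2.39], [2.49, 0.25]]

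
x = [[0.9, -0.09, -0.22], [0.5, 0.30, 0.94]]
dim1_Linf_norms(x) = [0.9, 0.94]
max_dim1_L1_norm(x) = 1.74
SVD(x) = [[0.43, 0.90], [0.90, -0.43]] @ diag([1.151280641595566, 0.8744443288667966]) @ [[0.73, 0.20, 0.66],  [0.69, -0.24, -0.69]]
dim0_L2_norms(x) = [1.03, 0.31, 0.97]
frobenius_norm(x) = 1.45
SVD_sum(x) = [[0.36, 0.1, 0.32], [0.76, 0.21, 0.68]] + [[0.54, -0.19, -0.54], [-0.26, 0.09, 0.26]]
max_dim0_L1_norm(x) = 1.4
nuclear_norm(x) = 2.03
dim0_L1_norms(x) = [1.4, 0.39, 1.16]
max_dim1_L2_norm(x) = 1.11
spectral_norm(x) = 1.15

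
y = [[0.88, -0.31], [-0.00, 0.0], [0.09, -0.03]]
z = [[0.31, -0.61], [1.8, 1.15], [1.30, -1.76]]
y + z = [[1.19, -0.92], [1.8, 1.15], [1.39, -1.79]]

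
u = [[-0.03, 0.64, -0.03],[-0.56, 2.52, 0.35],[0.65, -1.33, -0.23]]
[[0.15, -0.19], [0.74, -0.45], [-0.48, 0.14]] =u @ [[-0.26, -0.21], [0.23, -0.29], [0.04, 0.47]]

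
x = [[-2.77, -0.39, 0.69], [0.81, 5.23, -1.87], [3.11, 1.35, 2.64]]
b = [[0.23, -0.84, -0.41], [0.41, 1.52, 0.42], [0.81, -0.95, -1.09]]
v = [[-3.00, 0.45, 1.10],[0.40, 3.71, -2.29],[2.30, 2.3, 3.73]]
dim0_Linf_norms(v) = [3.0, 3.71, 3.73]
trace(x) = 5.10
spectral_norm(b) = 2.28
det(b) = -0.29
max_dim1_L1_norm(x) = 7.91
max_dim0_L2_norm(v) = 4.51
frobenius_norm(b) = 2.52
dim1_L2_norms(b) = [0.96, 1.63, 1.66]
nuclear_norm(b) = 3.46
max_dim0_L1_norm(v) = 7.12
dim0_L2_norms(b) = [0.94, 1.98, 1.24]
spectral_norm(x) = 5.94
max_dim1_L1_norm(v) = 8.33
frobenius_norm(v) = 7.35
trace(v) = 4.44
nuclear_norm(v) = 12.52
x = v + b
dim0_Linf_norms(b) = [0.81, 1.52, 1.09]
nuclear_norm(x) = 12.32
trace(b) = 0.66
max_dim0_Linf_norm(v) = 3.73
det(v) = -68.73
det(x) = -52.61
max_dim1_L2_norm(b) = 1.66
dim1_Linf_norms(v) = [3.0, 3.71, 3.73]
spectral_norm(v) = 5.00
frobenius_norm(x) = 7.63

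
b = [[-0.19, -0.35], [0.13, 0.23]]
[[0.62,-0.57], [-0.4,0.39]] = b @ [[0.33, 1.64], [-1.94, 0.75]]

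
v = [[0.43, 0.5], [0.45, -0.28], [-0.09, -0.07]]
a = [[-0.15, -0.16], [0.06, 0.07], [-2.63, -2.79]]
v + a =[[0.28, 0.34], [0.51, -0.21], [-2.72, -2.86]]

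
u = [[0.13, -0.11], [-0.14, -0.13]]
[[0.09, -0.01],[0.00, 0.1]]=u @ [[0.34, -0.39], [-0.4, -0.37]]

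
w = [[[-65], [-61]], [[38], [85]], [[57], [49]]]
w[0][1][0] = -61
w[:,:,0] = [[-65, -61], [38, 85], [57, 49]]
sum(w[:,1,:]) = 73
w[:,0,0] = [-65, 38, 57]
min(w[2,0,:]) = 57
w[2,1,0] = 49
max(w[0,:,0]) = -61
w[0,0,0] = -65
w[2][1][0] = 49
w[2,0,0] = 57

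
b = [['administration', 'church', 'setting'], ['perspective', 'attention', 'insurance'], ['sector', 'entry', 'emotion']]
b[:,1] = ['church', 'attention', 'entry']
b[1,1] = 'attention'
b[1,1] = 'attention'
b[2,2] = 'emotion'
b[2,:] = ['sector', 'entry', 'emotion']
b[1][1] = 'attention'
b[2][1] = 'entry'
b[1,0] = 'perspective'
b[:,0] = ['administration', 'perspective', 'sector']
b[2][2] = 'emotion'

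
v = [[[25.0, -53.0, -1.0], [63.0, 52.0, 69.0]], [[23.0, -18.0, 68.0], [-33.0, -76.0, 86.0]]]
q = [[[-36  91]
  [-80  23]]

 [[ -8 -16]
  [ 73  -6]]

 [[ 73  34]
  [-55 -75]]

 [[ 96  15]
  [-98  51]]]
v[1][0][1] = -18.0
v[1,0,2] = 68.0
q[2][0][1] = 34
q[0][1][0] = -80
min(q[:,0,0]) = -36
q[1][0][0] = -8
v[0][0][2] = -1.0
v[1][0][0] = 23.0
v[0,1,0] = 63.0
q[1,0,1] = -16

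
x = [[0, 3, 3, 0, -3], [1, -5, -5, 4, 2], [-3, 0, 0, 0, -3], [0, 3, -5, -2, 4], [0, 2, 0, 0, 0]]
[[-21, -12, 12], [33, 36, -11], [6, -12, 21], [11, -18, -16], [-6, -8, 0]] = x@ [[-2, 4, -3], [-3, -4, 0], [-4, 0, 0], [0, 3, 0], [0, 0, -4]]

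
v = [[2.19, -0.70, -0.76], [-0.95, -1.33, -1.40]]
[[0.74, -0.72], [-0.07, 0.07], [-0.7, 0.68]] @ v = [[2.30, 0.44, 0.45], [-0.22, -0.04, -0.04], [-2.18, -0.41, -0.42]]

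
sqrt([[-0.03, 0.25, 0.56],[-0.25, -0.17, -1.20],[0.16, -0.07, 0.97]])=[[0.45,0.84,1.01], [-0.37,0.03,-0.92], [0.08,-0.15,0.87]]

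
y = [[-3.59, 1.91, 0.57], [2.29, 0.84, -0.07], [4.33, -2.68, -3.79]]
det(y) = 22.53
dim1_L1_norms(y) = [6.07, 3.2, 10.8]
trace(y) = -6.54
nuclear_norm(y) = 11.08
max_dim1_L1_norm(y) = 10.8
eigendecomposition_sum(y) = [[-3.00,1.22,0.89], [1.12,-0.45,-0.33], [7.93,-3.23,-2.35]] + [[-0.82,  0.2,  -0.34], [0.51,  -0.13,  0.21], [-3.45,  0.86,  -1.43]] + [[0.23, 0.49, 0.02], [0.67, 1.42, 0.05], [-0.15, -0.31, -0.01]]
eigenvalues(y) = [-5.81, -2.37, 1.64]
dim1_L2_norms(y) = [4.11, 2.44, 6.35]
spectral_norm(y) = 7.50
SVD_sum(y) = [[-3.05, 1.57, 1.79], [1.18, -0.61, -0.69], [4.93, -2.54, -2.89]] + [[-0.58, -0.45, -0.59], [1.08, 0.84, 1.11], [-0.62, -0.48, -0.63]] + [[0.04, 0.78, -0.63], [0.03, 0.61, -0.49], [0.02, 0.34, -0.27]]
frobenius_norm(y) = 7.94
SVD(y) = [[-0.52, 0.42, 0.75], [0.2, -0.79, 0.58], [0.83, 0.45, 0.32]] @ diag([7.504445398619246, 2.2332073654504225, 1.3443154845647038]) @ [[0.79, -0.41, -0.46], [-0.61, -0.48, -0.63], [0.04, 0.78, -0.63]]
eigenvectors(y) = [[0.35, -0.23, -0.32], [-0.13, 0.14, -0.93], [-0.93, -0.96, 0.21]]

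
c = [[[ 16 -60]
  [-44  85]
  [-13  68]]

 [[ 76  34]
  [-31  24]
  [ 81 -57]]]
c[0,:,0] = [16, -44, -13]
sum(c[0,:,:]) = 52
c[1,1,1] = 24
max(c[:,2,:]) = 81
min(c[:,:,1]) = -60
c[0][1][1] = 85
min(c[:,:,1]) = -60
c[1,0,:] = [76, 34]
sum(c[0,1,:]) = 41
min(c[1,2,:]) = -57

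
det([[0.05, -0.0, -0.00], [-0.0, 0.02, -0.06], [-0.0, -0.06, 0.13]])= -0.000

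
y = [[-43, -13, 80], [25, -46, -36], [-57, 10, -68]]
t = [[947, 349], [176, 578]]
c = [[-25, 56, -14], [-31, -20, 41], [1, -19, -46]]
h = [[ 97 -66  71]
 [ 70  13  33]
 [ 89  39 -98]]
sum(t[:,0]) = 1123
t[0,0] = 947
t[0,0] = 947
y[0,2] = 80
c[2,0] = 1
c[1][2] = 41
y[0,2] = 80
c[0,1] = 56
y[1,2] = -36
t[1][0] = 176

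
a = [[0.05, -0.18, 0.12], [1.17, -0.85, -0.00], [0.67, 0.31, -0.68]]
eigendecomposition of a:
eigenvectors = [[-0.42+0.00j, (-0.13+0.08j), (-0.13-0.08j)], [(-0.59+0j), 0.12+0.56j, 0.12-0.56j], [-0.69+0.00j, 0.81+0.00j, 0.81-0.00j]]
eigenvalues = [(-0+0j), (-0.74+0.28j), (-0.74-0.28j)]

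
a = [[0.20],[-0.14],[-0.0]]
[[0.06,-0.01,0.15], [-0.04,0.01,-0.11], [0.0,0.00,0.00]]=a@[[0.3, -0.04, 0.76]]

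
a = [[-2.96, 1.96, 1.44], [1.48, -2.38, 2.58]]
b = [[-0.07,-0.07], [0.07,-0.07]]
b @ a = [[0.1, 0.03, -0.28], [-0.31, 0.3, -0.08]]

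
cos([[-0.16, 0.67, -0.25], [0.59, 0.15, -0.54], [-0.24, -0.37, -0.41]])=[[0.77, -0.04, 0.10],  [-0.06, 0.71, 0.00],  [0.04, 0.03, 0.79]]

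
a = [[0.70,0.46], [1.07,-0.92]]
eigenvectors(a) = [[0.87, -0.24], [0.49, 0.97]]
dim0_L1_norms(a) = [1.77, 1.38]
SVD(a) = [[-0.23, -0.97], [-0.97, 0.23]] @ diag([1.4383775130200647, 0.7899177995451258]) @ [[-0.84, 0.55],[-0.55, -0.84]]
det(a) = -1.14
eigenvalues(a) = [0.96, -1.18]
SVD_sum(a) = [[0.28, -0.18], [1.17, -0.77]] + [[0.42, 0.64], [-0.1, -0.15]]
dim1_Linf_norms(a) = [0.7, 1.07]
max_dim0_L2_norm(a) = 1.28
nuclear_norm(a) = 2.23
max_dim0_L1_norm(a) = 1.77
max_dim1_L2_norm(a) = 1.41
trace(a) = -0.22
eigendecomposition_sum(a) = [[0.84,0.21], [0.48,0.12]] + [[-0.14, 0.25],  [0.59, -1.04]]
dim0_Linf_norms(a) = [1.07, 0.92]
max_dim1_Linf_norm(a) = 1.07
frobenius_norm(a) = 1.64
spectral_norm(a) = 1.44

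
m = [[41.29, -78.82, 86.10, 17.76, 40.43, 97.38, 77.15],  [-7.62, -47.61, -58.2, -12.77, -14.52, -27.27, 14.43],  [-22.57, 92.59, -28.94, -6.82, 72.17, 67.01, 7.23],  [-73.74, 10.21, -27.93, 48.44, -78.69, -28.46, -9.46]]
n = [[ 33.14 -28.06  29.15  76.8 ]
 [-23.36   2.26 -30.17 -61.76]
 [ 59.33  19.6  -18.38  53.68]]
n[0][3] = 76.8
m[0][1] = -78.82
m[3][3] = 48.44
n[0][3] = 76.8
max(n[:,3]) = 76.8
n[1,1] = 2.26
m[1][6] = 14.43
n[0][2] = 29.15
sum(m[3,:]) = -159.63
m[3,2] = -27.93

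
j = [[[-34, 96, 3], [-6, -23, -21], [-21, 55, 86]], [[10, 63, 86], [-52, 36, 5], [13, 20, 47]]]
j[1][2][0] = 13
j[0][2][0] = -21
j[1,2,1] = 20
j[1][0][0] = 10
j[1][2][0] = 13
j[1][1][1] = 36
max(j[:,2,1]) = 55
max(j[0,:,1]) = 96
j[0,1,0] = -6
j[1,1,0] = -52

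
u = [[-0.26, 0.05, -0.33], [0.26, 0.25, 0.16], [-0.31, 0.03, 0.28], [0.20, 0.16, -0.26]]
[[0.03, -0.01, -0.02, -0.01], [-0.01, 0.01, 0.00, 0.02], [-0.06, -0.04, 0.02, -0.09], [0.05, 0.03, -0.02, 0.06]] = u @ [[0.06, 0.1, -0.01, 0.18],[0.01, -0.03, -0.01, -0.04],[-0.15, -0.04, 0.06, -0.11]]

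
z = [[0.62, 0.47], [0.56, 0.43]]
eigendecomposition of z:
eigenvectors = [[0.74,-0.61], [0.67,0.80]]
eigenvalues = [1.05, 0.0]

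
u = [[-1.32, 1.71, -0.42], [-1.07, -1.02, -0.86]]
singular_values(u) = [2.2, 1.71]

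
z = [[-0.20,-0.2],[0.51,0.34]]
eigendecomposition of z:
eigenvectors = [[0.45-0.28j, 0.45+0.28j], [(-0.85+0j), (-0.85-0j)]]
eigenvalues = [(0.07+0.17j), (0.07-0.17j)]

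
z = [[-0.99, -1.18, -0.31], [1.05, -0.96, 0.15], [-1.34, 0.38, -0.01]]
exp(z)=[[0.27, -0.43, -0.23], [0.31, 0.18, 0.01], [-0.68, 0.63, 1.17]]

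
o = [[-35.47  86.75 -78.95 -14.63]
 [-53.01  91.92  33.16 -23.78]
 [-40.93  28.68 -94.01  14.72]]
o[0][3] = -14.63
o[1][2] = 33.16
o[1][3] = -23.78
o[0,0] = -35.47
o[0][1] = 86.75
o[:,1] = [86.75, 91.92, 28.68]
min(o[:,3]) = -23.78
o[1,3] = -23.78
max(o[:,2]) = 33.16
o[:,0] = [-35.47, -53.01, -40.93]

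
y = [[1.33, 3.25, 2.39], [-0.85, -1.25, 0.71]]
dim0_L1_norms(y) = [2.18, 4.5, 3.1]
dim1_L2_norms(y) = [4.25, 1.67]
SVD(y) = [[-0.98, 0.21], [0.21, 0.98]] @ diag([4.336656056798471, 1.4233812718429064]) @ [[-0.34, -0.79, -0.50], [-0.38, -0.37, 0.85]]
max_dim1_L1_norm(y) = 6.97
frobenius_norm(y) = 4.56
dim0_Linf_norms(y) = [1.33, 3.25, 2.39]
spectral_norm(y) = 4.34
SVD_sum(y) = [[1.45, 3.36, 2.13], [-0.32, -0.73, -0.47]] + [[-0.12, -0.11, 0.26], [-0.53, -0.52, 1.18]]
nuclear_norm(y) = 5.76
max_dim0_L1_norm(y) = 4.5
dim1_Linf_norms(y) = [3.25, 1.25]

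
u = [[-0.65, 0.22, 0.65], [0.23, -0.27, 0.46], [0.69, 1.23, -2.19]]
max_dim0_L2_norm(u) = 2.33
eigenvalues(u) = [-2.61, -0.74, 0.24]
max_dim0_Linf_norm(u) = 2.19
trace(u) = -3.11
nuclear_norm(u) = 3.71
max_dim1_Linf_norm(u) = 2.19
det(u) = 0.47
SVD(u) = [[-0.24, 0.9, 0.37],[-0.16, -0.41, 0.90],[0.96, 0.15, 0.25]] @ diag([2.7176266172575714, 0.7608893736921384, 0.22683238343666948]) @ [[0.29, 0.43, -0.86], [-0.75, 0.65, 0.08], [0.59, 0.62, 0.51]]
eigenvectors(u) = [[0.3,-0.89,-0.53], [0.16,0.46,-0.69], [-0.94,-0.03,-0.50]]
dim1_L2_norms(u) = [0.95, 0.58, 2.6]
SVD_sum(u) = [[-0.19, -0.28, 0.55],[-0.13, -0.19, 0.38],[0.74, 1.12, -2.23]] + [[-0.51,0.45,0.05], [0.24,-0.21,-0.02], [-0.09,0.08,0.01]] + [[0.05, 0.05, 0.04], [0.12, 0.13, 0.10], [0.03, 0.03, 0.03]]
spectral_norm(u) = 2.72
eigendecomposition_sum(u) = [[-0.20, -0.35, 0.7], [-0.11, -0.18, 0.37], [0.65, 1.11, -2.22]] + [[-0.5, 0.45, -0.08], [0.26, -0.23, 0.04], [-0.02, 0.02, -0.0]] + [[0.06, 0.12, 0.04], [0.08, 0.15, 0.05], [0.05, 0.11, 0.04]]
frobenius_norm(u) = 2.83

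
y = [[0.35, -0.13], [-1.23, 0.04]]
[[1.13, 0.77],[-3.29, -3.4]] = y @ [[2.62, 2.82], [-1.65, 1.64]]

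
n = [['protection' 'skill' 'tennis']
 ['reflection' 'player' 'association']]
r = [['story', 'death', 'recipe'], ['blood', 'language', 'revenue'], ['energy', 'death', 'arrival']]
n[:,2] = ['tennis', 'association']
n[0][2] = 'tennis'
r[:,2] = ['recipe', 'revenue', 'arrival']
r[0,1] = 'death'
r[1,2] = 'revenue'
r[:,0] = ['story', 'blood', 'energy']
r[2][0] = 'energy'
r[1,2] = 'revenue'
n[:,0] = ['protection', 'reflection']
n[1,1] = 'player'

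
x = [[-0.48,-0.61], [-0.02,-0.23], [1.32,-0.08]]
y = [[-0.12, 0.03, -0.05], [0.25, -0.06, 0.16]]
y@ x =[[-0.01, 0.07], [0.09, -0.15]]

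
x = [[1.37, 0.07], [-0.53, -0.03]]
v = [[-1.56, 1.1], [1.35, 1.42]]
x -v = [[2.93, -1.03], [-1.88, -1.45]]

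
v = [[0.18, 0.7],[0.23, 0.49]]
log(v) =[[(-1.69+2.14j), 1.70-2.56j], [0.56-0.84j, -0.93+1.00j]]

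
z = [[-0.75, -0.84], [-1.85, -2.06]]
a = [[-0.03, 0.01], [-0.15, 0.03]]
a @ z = [[0.0,0.00], [0.06,0.06]]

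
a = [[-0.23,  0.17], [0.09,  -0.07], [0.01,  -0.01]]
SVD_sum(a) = [[-0.23,0.17], [0.09,-0.07], [0.01,-0.01]] + [[-0.00, -0.0], [-0.00, -0.0], [-0.00, -0.0]]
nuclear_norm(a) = 0.31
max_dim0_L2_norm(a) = 0.25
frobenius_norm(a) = 0.31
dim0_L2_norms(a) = [0.25, 0.18]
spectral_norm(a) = 0.31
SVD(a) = [[-0.93, -0.32],  [0.37, -0.72],  [0.05, -0.62]] @ diag([0.3082029386131208, 0.0033088714445993345]) @ [[0.8, -0.6], [0.60, 0.8]]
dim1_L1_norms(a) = [0.4, 0.16, 0.02]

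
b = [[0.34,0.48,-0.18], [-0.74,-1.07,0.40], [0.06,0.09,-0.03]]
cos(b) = [[1.12,0.17,-0.06], [-0.27,0.61,0.15], [0.02,0.03,0.99]]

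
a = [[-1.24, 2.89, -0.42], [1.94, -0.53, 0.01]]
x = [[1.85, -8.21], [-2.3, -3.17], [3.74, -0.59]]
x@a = [[-18.22, 9.7, -0.86],[-3.30, -4.97, 0.93],[-5.78, 11.12, -1.58]]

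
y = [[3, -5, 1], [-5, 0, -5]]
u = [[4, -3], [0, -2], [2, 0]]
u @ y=[[27, -20, 19], [10, 0, 10], [6, -10, 2]]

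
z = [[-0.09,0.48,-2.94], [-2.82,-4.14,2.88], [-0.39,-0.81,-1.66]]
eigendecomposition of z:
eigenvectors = [[(0.25+0j), (0.79+0j), (0.79-0j)], [0.87+0.00j, -0.56-0.04j, (-0.56+0.04j)], [0.43+0.00j, (0.2-0.12j), 0.20+0.12j]]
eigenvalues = [(-3.52+0j), (-1.19+0.42j), (-1.19-0.42j)]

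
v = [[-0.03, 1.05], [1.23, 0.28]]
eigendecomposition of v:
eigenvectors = [[-0.73,-0.63],[0.69,-0.78]]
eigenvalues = [-1.02, 1.27]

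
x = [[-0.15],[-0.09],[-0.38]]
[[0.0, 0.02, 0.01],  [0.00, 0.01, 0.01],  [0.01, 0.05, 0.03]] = x @ [[-0.03, -0.14, -0.07]]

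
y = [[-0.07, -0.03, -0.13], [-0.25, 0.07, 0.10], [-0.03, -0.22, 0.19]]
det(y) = -0.01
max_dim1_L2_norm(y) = 0.29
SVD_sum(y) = [[0.02, 0.02, -0.04],[-0.07, -0.07, 0.12],[-0.12, -0.12, 0.2]] + [[-0.04, 0.03, -0.01], [-0.18, 0.14, -0.03], [0.1, -0.07, 0.01]] + [[-0.05,-0.09,-0.08], [0.0,0.01,0.01], [-0.01,-0.02,-0.02]]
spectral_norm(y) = 0.31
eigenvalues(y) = [(-0.17+0j), (0.18+0.18j), (0.18-0.18j)]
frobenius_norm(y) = 0.43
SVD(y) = [[0.17,0.2,0.97],[-0.5,0.86,-0.09],[-0.85,-0.47,0.24]] @ diag([0.3085870784992212, 0.2680361930770492, 0.1357593981427376]) @ [[0.45, 0.47, -0.76], [-0.80, 0.59, -0.11], [-0.39, -0.65, -0.64]]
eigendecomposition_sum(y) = [[-0.12-0.00j, -0.04+0.00j, -0.03+0.00j],[-0.09-0.00j, -0.03+0.00j, -0.02+0.00j],[(-0.07-0j), (-0.02+0j), -0.02+0.00j]] + [[(0.02+0.03j), 0.01-0.05j, -0.05+0.02j], [(-0.08-0.02j), (0.05+0.09j), 0.06-0.09j], [(0.02-0.09j), (-0.1+0.07j), (0.1+0.06j)]] + [[(0.02-0.03j), (0.01+0.05j), -0.05-0.02j], [(-0.08+0.02j), (0.05-0.09j), 0.06+0.09j], [0.02+0.09j, (-0.1-0.07j), 0.10-0.06j]]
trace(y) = 0.19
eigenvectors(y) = [[-0.71+0.00j,0.21-0.23j,(0.21+0.23j)], [-0.57+0.00j,(-0.06+0.63j),-0.06-0.63j], [(-0.41+0j),-0.71+0.00j,(-0.71-0j)]]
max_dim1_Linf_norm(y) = 0.25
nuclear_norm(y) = 0.71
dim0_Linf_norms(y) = [0.25, 0.22, 0.19]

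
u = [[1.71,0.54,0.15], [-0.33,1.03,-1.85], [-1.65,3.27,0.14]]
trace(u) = 2.88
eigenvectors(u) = [[-0.91+0.00j, 0.07-0.11j, (0.07+0.11j)],[-0.30+0.00j, 0.13+0.57j, (0.13-0.57j)],[0.29+0.00j, (0.8+0j), 0.80-0.00j]]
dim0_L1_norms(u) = [3.69, 4.84, 2.14]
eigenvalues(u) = [(1.84+0j), (0.52+2.54j), (0.52-2.54j)]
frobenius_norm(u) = 4.61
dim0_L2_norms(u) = [2.4, 3.47, 1.86]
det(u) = 12.36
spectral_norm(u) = 3.85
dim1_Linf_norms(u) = [1.71, 1.85, 3.27]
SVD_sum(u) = [[0.17, -0.31, 0.05],[-0.61, 1.13, -0.17],[-1.70, 3.15, -0.47]] + [[0.36, 0.10, -0.66], [0.76, 0.20, -1.37], [-0.24, -0.06, 0.43]] + [[1.18, 0.75, 0.76], [-0.48, -0.30, -0.31], [0.29, 0.18, 0.19]]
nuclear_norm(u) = 7.44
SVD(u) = [[-0.09, 0.42, -0.90], [0.34, 0.87, 0.37], [0.94, -0.27, -0.22]] @ diag([3.8533007591043393, 1.8208418691138906, 1.761280258098566]) @ [[-0.47,0.87,-0.13], [0.48,0.13,-0.87], [-0.74,-0.47,-0.48]]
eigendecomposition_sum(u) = [[1.67-0.00j, (0.32+0j), -0.20-0.00j], [0.56-0.00j, (0.11+0j), (-0.07-0j)], [-0.54+0.00j, (-0.1-0j), 0.06+0.00j]] + [[0.02+0.12j, (0.11-0.25j), (0.17+0.11j)], [(-0.45-0.31j), (0.46+1.15j), (-0.89+0.23j)], [-0.55+0.50j, (1.69-0.27j), (0.04+1.27j)]] + [[0.02-0.12j,(0.11+0.25j),0.17-0.11j], [-0.45+0.31j,0.46-1.15j,-0.89-0.23j], [-0.55-0.50j,(1.69+0.27j),(0.04-1.27j)]]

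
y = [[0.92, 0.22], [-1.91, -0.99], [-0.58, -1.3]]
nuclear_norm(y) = 3.47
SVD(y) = [[-0.34,-0.4], [0.82,0.32], [0.47,-0.86]] @ diag([2.609901503993704, 0.8589610814532879]) @ [[-0.82, -0.57], [-0.57, 0.82]]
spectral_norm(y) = 2.61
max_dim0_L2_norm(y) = 2.2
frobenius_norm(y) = 2.75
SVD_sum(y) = [[0.72, 0.5], [-1.75, -1.22], [-1.00, -0.70]] + [[0.20, -0.28], [-0.16, 0.23], [0.42, -0.60]]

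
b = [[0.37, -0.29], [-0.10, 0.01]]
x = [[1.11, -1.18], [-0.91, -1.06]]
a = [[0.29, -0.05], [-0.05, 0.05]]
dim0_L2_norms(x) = [1.44, 1.59]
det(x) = -2.25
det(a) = 0.01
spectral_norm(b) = 0.48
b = a @ x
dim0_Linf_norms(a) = [0.29, 0.05]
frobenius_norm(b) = 0.48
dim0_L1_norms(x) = [2.02, 2.24]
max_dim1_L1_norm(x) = 2.29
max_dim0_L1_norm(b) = 0.47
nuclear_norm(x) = 3.01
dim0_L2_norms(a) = [0.29, 0.07]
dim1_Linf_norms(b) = [0.37, 0.1]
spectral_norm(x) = 1.64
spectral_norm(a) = 0.30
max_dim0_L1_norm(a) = 0.34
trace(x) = 0.05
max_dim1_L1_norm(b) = 0.66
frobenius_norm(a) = 0.30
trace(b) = 0.38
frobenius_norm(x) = 2.14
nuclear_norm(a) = 0.34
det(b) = -0.03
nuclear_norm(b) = 0.53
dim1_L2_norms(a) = [0.29, 0.07]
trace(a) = 0.34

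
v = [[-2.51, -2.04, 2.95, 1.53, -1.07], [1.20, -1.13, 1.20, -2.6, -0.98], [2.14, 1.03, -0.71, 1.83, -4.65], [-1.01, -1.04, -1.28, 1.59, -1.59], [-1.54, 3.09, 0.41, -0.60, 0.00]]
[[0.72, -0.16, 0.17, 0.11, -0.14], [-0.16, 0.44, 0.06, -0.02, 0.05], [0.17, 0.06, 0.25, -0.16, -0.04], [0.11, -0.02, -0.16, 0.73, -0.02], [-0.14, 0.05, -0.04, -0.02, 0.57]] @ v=[[-1.53, -1.66, 1.61, 2.09, -1.58],[1.00, 0.07, 0.06, -1.34, -0.51],[0.4, -0.11, 0.58, 0.33, -1.15],[-1.35, -1.19, -0.53, 1.10, -0.51],[-0.53, 1.97, -0.07, -0.79, 0.32]]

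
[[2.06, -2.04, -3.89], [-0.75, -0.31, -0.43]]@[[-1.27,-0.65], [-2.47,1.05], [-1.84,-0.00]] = [[9.58, -3.48], [2.51, 0.16]]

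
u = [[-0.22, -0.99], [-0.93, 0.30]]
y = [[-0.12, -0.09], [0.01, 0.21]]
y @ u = [[0.11, 0.09], [-0.20, 0.05]]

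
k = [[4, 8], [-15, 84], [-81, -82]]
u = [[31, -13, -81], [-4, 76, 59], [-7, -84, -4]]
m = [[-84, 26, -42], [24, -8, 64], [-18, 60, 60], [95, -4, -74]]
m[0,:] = [-84, 26, -42]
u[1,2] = 59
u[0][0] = 31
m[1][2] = 64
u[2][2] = -4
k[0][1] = 8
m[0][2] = -42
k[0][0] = 4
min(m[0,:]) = -84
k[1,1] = 84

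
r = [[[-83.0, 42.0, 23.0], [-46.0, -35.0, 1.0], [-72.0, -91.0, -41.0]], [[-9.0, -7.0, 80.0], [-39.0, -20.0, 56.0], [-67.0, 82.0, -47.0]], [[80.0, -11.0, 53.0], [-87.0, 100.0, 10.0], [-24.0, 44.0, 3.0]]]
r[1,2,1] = 82.0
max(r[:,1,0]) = -39.0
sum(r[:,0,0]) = -12.0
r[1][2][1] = 82.0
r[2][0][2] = 53.0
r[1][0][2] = 80.0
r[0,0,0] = -83.0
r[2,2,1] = 44.0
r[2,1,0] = -87.0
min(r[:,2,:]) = -91.0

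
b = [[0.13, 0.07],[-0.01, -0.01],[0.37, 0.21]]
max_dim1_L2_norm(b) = 0.43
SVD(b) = [[-0.33, -0.61], [0.03, -0.77], [-0.94, 0.19]] @ diag([0.45052853155343464, 0.004903290355042601]) @ [[-0.87, -0.49], [-0.49, 0.87]]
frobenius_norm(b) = 0.45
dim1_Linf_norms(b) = [0.13, 0.01, 0.37]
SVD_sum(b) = [[0.13,0.07], [-0.01,-0.01], [0.37,0.21]] + [[0.0, -0.0], [0.0, -0.0], [-0.00, 0.00]]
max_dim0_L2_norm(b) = 0.39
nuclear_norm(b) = 0.46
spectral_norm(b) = 0.45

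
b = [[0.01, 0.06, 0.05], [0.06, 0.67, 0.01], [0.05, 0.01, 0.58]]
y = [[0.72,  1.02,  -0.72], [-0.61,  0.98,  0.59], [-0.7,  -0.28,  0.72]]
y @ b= [[0.03, 0.72, -0.37], [0.08, 0.63, 0.32], [0.01, -0.22, 0.38]]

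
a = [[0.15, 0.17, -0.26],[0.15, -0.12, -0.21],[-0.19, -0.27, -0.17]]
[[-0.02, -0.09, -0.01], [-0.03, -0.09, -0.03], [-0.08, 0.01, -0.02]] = a @ [[0.13, -0.29, -0.04],[0.09, 0.03, 0.08],[0.20, 0.20, 0.05]]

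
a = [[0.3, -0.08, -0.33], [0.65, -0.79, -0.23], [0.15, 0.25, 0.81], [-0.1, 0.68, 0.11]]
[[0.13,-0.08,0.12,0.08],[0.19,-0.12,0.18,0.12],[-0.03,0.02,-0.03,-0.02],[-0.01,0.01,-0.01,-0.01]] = a @ [[0.32, -0.20, 0.29, 0.20], [0.05, -0.03, 0.04, 0.03], [-0.11, 0.07, -0.1, -0.07]]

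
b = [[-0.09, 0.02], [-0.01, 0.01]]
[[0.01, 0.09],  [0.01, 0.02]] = b @ [[-0.02,-0.81], [0.52,0.85]]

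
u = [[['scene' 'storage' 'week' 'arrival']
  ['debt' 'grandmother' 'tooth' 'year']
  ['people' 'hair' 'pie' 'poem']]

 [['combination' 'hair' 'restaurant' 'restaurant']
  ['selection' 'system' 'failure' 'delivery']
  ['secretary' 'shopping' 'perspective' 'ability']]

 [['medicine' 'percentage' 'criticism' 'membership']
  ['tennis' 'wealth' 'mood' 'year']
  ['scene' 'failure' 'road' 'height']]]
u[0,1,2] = 'tooth'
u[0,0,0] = 'scene'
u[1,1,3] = 'delivery'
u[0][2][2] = 'pie'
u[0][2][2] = 'pie'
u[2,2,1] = 'failure'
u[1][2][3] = 'ability'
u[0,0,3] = 'arrival'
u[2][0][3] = 'membership'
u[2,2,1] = 'failure'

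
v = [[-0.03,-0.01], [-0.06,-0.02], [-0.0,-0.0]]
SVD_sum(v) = [[-0.03, -0.01],[-0.06, -0.02],[0.00, 0.0]] + [[-0.0, 0.0],  [0.00, -0.00],  [0.00, 0.00]]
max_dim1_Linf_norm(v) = 0.06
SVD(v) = [[-0.45, -0.89],[-0.89, 0.45],[0.0, 0.00]] @ diag([0.07071067811865477, 2.963330924171519e-18]) @ [[0.95, 0.32], [0.32, -0.95]]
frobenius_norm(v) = 0.07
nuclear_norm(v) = 0.07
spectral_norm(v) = 0.07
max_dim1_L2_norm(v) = 0.06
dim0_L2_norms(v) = [0.07, 0.02]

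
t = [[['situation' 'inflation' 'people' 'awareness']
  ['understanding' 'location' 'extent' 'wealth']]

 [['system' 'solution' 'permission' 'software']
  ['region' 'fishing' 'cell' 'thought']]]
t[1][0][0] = 'system'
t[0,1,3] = 'wealth'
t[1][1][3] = 'thought'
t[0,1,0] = 'understanding'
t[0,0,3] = 'awareness'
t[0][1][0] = 'understanding'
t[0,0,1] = 'inflation'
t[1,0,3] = 'software'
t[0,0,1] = 'inflation'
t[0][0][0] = 'situation'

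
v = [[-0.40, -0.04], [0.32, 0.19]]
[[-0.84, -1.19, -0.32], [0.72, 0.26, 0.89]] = v @ [[2.07, 3.4, 0.41], [0.29, -4.37, 4.02]]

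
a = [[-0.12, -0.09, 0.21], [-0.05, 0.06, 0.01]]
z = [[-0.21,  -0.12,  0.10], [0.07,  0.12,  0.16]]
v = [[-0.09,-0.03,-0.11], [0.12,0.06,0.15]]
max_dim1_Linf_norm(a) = 0.21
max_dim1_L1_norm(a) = 0.42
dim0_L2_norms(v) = [0.15, 0.07, 0.19]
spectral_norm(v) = 0.25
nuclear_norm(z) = 0.47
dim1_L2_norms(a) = [0.26, 0.08]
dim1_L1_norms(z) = [0.43, 0.35]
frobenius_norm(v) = 0.25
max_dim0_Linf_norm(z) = 0.21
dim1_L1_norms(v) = [0.23, 0.33]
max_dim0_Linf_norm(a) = 0.21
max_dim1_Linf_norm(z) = 0.21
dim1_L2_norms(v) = [0.15, 0.2]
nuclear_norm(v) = 0.26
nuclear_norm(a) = 0.34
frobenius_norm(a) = 0.27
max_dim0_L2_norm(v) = 0.19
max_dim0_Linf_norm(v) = 0.15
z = a + v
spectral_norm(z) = 0.27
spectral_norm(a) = 0.26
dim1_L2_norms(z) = [0.26, 0.21]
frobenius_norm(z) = 0.34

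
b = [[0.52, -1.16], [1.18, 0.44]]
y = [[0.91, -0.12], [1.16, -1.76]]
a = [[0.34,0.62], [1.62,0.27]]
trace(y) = -0.85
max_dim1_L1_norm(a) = 1.89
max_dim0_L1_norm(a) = 1.96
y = a @ b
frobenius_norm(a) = 1.79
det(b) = 1.60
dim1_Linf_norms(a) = [0.62, 1.62]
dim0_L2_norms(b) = [1.29, 1.24]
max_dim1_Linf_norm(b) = 1.18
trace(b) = 0.96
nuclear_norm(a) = 2.24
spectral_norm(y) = 2.20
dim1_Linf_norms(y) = [0.91, 1.76]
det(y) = -1.46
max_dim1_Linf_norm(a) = 1.62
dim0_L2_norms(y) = [1.47, 1.76]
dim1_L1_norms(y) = [1.03, 2.92]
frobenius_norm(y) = 2.30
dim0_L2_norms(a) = [1.66, 0.68]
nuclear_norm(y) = 2.87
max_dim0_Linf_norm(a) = 1.62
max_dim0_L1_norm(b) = 1.7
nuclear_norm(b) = 2.53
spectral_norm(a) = 1.71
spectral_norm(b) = 1.31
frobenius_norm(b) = 1.79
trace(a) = 0.61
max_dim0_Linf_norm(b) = 1.18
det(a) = -0.91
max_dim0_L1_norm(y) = 2.07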